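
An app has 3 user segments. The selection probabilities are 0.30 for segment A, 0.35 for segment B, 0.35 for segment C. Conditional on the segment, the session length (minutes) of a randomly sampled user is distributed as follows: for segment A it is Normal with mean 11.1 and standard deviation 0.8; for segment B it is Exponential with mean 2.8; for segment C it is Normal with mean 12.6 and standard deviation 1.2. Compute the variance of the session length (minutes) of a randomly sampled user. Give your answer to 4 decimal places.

22.6746

Per component, A: μ=11.1, E[X²]=123.85; B: μ=2.8, E[X²]=15.68; C: μ=12.6, E[X²]=160.2.
E[X] = 0.3·11.1 + 0.35·2.8 + 0.35·12.6 = 8.72.
E[X²] = 0.3·123.85 + 0.35·15.68 + 0.35·160.2 = 98.713.
Var(X) = E[X²] − (E[X])² = 98.713 − 76.0384 = 22.6746.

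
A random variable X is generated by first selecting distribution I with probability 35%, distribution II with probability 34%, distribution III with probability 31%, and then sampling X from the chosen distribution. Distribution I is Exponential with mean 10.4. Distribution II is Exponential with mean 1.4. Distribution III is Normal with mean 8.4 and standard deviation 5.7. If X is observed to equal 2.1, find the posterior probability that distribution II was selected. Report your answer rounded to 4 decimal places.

0.5798

Likelihoods f(2.1 | ·): I: 0.0785729; II: 0.159379; III: 0.0379985.
Posterior ∝ prior × likelihood. Numerator for II: 0.34·0.159379 = 0.0541888.
Normalizing constant: 0.35·0.0785729 + 0.34·0.159379 + 0.31·0.0379985 = 0.0934688.
P(II | observation) = 0.0541888 / 0.0934688 = 0.579752.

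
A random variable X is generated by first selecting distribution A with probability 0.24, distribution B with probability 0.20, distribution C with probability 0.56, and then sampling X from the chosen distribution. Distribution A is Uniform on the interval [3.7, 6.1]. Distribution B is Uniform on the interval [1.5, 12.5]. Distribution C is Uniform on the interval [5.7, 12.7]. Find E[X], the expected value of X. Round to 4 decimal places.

Component means — A: 4.9; B: 7; C: 9.2.
E[X] = 0.24·4.9 + 0.2·7 + 0.56·9.2 = 7.728.

7.7280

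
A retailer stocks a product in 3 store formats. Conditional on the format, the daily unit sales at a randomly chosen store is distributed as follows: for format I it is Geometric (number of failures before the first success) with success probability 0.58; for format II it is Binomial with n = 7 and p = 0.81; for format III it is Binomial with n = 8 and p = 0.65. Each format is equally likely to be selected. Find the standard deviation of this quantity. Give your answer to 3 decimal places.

Per component, I: μ=0.724138, E[X²]=1.77289; II: μ=5.67, E[X²]=33.2262; III: μ=5.2, E[X²]=28.86.
E[X] = 0.333333·0.724138 + 0.333333·5.67 + 0.333333·5.2 = 3.86471.
E[X²] = 0.333333·1.77289 + 0.333333·33.2262 + 0.333333·28.86 = 21.2864.
Var(X) = E[X²] − (E[X])² = 21.2864 − 14.936 = 6.35036.
SD(X) = √6.35036 = 2.51999.

2.520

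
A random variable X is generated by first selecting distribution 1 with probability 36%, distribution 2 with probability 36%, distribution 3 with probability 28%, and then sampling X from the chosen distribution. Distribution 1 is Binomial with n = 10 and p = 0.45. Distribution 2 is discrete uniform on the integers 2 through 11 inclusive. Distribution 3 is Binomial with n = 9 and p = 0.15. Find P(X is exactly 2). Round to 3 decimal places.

Conditional on each component, P(X = 2): 1: 0.0763026; 2: 0.1; 3: 0.259667.
By total probability, P(X = 2) = 0.36·0.0763026 + 0.36·0.1 + 0.28·0.259667 = 0.136176.

0.136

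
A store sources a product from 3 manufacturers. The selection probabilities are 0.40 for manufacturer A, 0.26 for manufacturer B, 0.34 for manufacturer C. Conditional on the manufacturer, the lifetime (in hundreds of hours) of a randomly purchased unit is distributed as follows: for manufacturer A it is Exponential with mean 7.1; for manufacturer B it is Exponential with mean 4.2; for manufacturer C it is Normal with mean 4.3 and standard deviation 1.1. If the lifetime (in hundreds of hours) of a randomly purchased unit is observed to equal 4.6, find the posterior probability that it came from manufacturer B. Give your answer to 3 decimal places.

Likelihoods f(4.6 | ·): A: 0.0736831; B: 0.0796333; C: 0.349435.
Posterior ∝ prior × likelihood. Numerator for B: 0.26·0.0796333 = 0.0207047.
Normalizing constant: 0.4·0.0736831 + 0.26·0.0796333 + 0.34·0.349435 = 0.168986.
P(B | observation) = 0.0207047 / 0.168986 = 0.122523.

0.123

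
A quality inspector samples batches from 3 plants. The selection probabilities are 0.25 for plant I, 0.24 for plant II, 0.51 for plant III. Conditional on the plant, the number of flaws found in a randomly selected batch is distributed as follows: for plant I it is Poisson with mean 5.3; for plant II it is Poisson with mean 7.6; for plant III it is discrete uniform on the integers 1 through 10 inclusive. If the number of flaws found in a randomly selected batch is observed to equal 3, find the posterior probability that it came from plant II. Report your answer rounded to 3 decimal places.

0.097

Likelihoods P(X=3 | ·): I: 0.123856; II: 0.0366144; III: 0.1.
Posterior ∝ prior × likelihood. Numerator for II: 0.24·0.0366144 = 0.00878745.
Normalizing constant: 0.25·0.123856 + 0.24·0.0366144 + 0.51·0.1 = 0.0907513.
P(II | observation) = 0.00878745 / 0.0907513 = 0.0968299.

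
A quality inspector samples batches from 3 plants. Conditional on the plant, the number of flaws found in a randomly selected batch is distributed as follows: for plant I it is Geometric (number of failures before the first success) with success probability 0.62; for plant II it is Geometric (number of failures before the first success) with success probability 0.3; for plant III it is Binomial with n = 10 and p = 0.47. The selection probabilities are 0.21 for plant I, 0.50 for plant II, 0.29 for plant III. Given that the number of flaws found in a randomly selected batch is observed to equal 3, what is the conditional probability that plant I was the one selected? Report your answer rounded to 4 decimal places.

0.0707

Likelihoods P(X=3 | ·): I: 0.0340206; II: 0.1029; III: 0.146354.
Posterior ∝ prior × likelihood. Numerator for I: 0.21·0.0340206 = 0.00714433.
Normalizing constant: 0.21·0.0340206 + 0.5·0.1029 + 0.29·0.146354 = 0.101037.
P(I | observation) = 0.00714433 / 0.101037 = 0.07071.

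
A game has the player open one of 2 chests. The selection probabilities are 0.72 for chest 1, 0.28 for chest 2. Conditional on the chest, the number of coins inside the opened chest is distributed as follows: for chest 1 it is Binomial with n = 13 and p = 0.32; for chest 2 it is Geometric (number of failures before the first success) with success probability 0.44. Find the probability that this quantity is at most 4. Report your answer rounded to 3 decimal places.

0.692

Conditional on each chest, P(X ≤ 4): 1: 0.593303; 2: 0.944927.
By total probability, P(X ≤ 4) = 0.72·0.593303 + 0.28·0.944927 = 0.691757.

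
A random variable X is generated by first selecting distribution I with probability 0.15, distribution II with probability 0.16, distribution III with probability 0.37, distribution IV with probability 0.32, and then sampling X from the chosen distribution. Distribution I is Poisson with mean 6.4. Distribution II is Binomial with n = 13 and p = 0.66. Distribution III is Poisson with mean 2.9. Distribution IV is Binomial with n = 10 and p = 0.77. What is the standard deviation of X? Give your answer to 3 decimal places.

2.936

Per component, I: μ=6.4, E[X²]=47.36; II: μ=8.58, E[X²]=76.5336; III: μ=2.9, E[X²]=11.31; IV: μ=7.7, E[X²]=61.061.
E[X] = 0.15·6.4 + 0.16·8.58 + 0.37·2.9 + 0.32·7.7 = 5.8698.
E[X²] = 0.15·47.36 + 0.16·76.5336 + 0.37·11.31 + 0.32·61.061 = 43.0736.
Var(X) = E[X²] − (E[X])² = 43.0736 − 34.4546 = 8.61904.
SD(X) = √8.61904 = 2.93582.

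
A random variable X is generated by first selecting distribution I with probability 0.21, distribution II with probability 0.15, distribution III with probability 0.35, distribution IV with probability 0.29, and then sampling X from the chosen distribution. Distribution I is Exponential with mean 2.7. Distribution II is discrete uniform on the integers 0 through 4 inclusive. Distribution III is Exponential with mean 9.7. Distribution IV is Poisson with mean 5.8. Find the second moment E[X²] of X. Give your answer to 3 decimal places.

81.262

For each component E[X²] = Var + (mean)², giving I: 14.58; II: 6; III: 188.18; IV: 39.44.
Overall E[X²] = 0.21·14.58 + 0.15·6 + 0.35·188.18 + 0.29·39.44 = 81.2624.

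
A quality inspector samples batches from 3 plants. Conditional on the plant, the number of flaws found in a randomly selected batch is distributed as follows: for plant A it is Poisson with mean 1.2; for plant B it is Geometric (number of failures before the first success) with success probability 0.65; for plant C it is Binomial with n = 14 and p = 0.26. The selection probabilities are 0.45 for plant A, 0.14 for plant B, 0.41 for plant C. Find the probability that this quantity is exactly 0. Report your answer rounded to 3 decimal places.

Conditional on each plant, P(X = 0): A: 0.301194; B: 0.65; C: 0.0147654.
By total probability, P(X = 0) = 0.45·0.301194 + 0.14·0.65 + 0.41·0.0147654 = 0.232591.

0.233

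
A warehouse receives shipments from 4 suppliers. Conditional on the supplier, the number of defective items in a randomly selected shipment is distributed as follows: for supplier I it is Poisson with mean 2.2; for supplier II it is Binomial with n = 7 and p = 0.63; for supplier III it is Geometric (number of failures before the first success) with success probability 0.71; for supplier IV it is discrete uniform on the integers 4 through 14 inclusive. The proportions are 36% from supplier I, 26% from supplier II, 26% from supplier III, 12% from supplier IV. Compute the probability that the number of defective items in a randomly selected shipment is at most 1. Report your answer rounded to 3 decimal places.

0.369

Conditional on each supplier, P(X ≤ 1): I: 0.35457; II: 0.0122642; III: 0.9159; IV: 0.
By total probability, P(X ≤ 1) = 0.36·0.35457 + 0.26·0.0122642 + 0.26·0.9159 + 0.12·0 = 0.368968.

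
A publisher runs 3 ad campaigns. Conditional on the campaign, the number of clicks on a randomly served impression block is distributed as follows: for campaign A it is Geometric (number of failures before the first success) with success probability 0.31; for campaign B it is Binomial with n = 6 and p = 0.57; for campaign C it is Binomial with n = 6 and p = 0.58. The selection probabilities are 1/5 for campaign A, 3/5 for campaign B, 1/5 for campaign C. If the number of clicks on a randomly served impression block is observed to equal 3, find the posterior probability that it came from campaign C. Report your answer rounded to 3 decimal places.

Likelihoods P(X=3 | ·): A: 0.101838; B: 0.294483; C: 0.289109.
Posterior ∝ prior × likelihood. Numerator for C: 0.2·0.289109 = 0.0578218.
Normalizing constant: 0.2·0.101838 + 0.6·0.294483 + 0.2·0.289109 = 0.254879.
P(C | observation) = 0.0578218 / 0.254879 = 0.22686.

0.227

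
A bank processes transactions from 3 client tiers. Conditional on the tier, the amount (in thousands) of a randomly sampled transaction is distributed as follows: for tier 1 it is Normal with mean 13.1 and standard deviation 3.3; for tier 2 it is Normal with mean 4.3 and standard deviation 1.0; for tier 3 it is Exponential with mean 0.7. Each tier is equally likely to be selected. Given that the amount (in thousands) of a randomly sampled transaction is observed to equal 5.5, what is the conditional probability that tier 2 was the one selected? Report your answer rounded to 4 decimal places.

Likelihoods f(5.5 | ·): 1: 0.00852429; 2: 0.194186; 3: 0.000552826.
Posterior ∝ prior × likelihood. Numerator for 2: 0.333333·0.194186 = 0.0647287.
Normalizing constant: 0.333333·0.00852429 + 0.333333·0.194186 + 0.333333·0.000552826 = 0.0677544.
P(2 | observation) = 0.0647287 / 0.0677544 = 0.955343.

0.9553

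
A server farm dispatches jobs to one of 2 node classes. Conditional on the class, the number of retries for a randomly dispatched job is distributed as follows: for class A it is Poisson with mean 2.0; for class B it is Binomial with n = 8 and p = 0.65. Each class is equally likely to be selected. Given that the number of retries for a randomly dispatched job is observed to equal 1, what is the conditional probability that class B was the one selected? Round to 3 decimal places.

0.012

Likelihoods P(X=1 | ·): A: 0.270671; B: 0.00334564.
Posterior ∝ prior × likelihood. Numerator for B: 0.5·0.00334564 = 0.00167282.
Normalizing constant: 0.5·0.270671 + 0.5·0.00334564 = 0.137008.
P(B | observation) = 0.00167282 / 0.137008 = 0.0122097.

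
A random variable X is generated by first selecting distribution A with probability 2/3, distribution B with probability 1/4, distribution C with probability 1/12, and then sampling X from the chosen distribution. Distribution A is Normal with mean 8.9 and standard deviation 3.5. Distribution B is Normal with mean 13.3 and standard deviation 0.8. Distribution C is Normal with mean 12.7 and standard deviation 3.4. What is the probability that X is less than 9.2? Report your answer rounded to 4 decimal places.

0.3687

Conditional on each component, P(X < 9.2): A: 0.534153; B: 1.48769e-07; C: 0.151643.
By total probability, P(X < 9.2) = 0.666667·0.534153 + 0.25·1.48769e-07 + 0.0833333·0.151643 = 0.368739.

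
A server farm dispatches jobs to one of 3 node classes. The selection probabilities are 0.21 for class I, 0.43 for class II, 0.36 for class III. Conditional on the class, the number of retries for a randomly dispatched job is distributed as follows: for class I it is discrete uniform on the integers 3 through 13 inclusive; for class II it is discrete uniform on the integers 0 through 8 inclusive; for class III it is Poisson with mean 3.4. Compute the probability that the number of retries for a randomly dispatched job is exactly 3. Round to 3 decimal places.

0.146

Conditional on each class, P(X = 3): I: 0.0909091; II: 0.111111; III: 0.218617.
By total probability, P(X = 3) = 0.21·0.0909091 + 0.43·0.111111 + 0.36·0.218617 = 0.145571.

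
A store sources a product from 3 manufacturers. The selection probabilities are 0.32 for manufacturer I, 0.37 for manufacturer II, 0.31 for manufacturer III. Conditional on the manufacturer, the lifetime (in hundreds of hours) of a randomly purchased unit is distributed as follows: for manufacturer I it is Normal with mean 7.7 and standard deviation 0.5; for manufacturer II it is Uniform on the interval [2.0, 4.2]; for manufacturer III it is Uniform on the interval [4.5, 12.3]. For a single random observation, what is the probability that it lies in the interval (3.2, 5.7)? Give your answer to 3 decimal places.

Conditional on each manufacturer, P(3.2 < X < 5.7): I: 3.16712e-05; II: 0.454545; III: 0.153846.
By total probability, P(3.2 < X < 5.7) = 0.32·3.16712e-05 + 0.37·0.454545 + 0.31·0.153846 = 0.215884.

0.216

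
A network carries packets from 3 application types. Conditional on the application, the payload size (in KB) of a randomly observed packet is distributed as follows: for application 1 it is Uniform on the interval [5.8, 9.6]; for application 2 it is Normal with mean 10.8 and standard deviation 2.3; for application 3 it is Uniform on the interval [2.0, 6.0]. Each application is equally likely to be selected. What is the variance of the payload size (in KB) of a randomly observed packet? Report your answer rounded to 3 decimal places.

Per component, 1: μ=7.7, E[X²]=60.4933; 2: μ=10.8, E[X²]=121.93; 3: μ=4, E[X²]=17.3333.
E[X] = 0.333333·7.7 + 0.333333·10.8 + 0.333333·4 = 7.5.
E[X²] = 0.333333·60.4933 + 0.333333·121.93 + 0.333333·17.3333 = 66.5856.
Var(X) = E[X²] − (E[X])² = 66.5856 − 56.25 = 10.3356.

10.336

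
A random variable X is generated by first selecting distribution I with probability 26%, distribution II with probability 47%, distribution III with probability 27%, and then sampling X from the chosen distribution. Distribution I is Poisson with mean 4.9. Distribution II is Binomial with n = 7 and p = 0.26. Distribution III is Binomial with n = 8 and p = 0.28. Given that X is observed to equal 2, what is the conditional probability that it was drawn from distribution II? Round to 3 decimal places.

Likelihoods P(X=2 | ·): I: 0.0893962; II: 0.31501; III: 0.305822.
Posterior ∝ prior × likelihood. Numerator for II: 0.47·0.31501 = 0.148055.
Normalizing constant: 0.26·0.0893962 + 0.47·0.31501 + 0.27·0.305822 = 0.25387.
P(II | observation) = 0.148055 / 0.25387 = 0.583192.

0.583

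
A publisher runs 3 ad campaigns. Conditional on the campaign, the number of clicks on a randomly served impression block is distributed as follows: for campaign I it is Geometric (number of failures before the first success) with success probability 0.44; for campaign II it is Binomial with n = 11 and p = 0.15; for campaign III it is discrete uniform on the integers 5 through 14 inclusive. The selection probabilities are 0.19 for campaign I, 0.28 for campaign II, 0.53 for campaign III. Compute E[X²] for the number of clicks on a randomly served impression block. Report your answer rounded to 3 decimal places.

54.217

For each component E[X²] = Var + (mean)², giving I: 4.5124; II: 4.125; III: 98.5.
Overall E[X²] = 0.19·4.5124 + 0.28·4.125 + 0.53·98.5 = 54.2174.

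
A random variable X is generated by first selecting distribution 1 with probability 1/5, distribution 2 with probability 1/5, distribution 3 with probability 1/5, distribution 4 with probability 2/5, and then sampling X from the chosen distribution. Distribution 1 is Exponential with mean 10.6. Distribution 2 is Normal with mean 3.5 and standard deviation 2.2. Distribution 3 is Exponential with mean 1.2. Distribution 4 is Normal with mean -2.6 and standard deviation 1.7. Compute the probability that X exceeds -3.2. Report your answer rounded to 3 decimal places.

Conditional on each component, P(X > -3.2): 1: 1; 2: 0.998838; 3: 1; 4: 0.637934.
By total probability, P(X > -3.2) = 0.2·1 + 0.2·0.998838 + 0.2·1 + 0.4·0.637934 = 0.854941.

0.855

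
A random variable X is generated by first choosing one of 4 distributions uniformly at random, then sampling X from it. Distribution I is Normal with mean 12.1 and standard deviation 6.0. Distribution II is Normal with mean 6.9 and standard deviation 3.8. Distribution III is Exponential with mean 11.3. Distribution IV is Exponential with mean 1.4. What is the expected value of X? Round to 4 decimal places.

Component means — I: 12.1; II: 6.9; III: 11.3; IV: 1.4.
E[X] = 0.25·12.1 + 0.25·6.9 + 0.25·11.3 + 0.25·1.4 = 7.925.

7.9250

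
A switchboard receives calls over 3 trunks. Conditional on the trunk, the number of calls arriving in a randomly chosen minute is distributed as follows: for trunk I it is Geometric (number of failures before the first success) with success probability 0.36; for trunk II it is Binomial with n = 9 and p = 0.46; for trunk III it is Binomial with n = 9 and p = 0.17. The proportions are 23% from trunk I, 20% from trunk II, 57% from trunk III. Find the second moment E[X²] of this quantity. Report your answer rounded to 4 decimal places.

7.7959

For each component E[X²] = Var + (mean)², giving I: 8.09877; II: 19.3752; III: 3.6108.
Overall E[X²] = 0.23·8.09877 + 0.2·19.3752 + 0.57·3.6108 = 7.79591.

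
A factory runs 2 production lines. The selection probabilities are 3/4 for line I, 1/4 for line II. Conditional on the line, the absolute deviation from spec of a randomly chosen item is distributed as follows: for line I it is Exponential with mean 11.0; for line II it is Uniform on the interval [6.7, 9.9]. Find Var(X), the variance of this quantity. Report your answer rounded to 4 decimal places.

Per component, I: μ=11, E[X²]=242; II: μ=8.3, E[X²]=69.7433.
E[X] = 0.75·11 + 0.25·8.3 = 10.325.
E[X²] = 0.75·242 + 0.25·69.7433 = 198.936.
Var(X) = E[X²] − (E[X])² = 198.936 − 106.606 = 92.3302.

92.3302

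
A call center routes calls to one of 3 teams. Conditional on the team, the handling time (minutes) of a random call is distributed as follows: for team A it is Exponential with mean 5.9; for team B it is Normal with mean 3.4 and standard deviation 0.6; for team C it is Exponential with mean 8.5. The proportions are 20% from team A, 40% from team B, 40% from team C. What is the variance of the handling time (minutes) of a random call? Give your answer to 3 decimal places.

41.208

Per component, A: μ=5.9, E[X²]=69.62; B: μ=3.4, E[X²]=11.92; C: μ=8.5, E[X²]=144.5.
E[X] = 0.2·5.9 + 0.4·3.4 + 0.4·8.5 = 5.94.
E[X²] = 0.2·69.62 + 0.4·11.92 + 0.4·144.5 = 76.492.
Var(X) = E[X²] − (E[X])² = 76.492 − 35.2836 = 41.2084.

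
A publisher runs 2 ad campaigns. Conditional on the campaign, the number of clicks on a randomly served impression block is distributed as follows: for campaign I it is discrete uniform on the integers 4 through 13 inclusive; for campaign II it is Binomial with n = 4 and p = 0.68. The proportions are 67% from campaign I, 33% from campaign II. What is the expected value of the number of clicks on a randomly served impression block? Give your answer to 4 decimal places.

6.5926

Component means — I: 8.5; II: 2.72.
E[X] = 0.67·8.5 + 0.33·2.72 = 6.5926.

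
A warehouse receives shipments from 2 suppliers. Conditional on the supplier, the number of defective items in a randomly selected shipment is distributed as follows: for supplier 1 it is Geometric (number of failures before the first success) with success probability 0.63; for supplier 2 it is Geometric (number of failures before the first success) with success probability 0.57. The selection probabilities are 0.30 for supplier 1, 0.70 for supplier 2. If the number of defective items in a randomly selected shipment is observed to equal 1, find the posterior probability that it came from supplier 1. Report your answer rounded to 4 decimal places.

Likelihoods P(X=1 | ·): 1: 0.2331; 2: 0.2451.
Posterior ∝ prior × likelihood. Numerator for 1: 0.3·0.2331 = 0.06993.
Normalizing constant: 0.3·0.2331 + 0.7·0.2451 = 0.2415.
P(1 | observation) = 0.06993 / 0.2415 = 0.289565.

0.2896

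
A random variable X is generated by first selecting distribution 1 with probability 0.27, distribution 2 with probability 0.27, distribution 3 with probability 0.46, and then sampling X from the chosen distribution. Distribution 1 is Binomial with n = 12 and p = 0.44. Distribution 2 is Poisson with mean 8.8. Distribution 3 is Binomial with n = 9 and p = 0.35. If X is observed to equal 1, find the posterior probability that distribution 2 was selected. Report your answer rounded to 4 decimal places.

0.0073

Likelihoods P(X=1 | ·): 1: 0.00896814; 2: 0.00132645; 3: 0.100373.
Posterior ∝ prior × likelihood. Numerator for 2: 0.27·0.00132645 = 0.000358142.
Normalizing constant: 0.27·0.00896814 + 0.27·0.00132645 + 0.46·0.100373 = 0.0489512.
P(2 | observation) = 0.000358142 / 0.0489512 = 0.00731631.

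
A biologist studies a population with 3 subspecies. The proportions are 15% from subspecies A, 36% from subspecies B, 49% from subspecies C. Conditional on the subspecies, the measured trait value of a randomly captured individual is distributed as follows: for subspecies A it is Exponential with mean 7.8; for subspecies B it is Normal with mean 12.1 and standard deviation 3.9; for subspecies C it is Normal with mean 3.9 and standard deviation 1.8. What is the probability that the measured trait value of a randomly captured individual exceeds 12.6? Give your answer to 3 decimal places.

0.191

Conditional on each subspecies, P(X > 12.6): A: 0.198814; B: 0.448993; C: 6.71328e-07.
By total probability, P(X > 12.6) = 0.15·0.198814 + 0.36·0.448993 + 0.49·6.71328e-07 = 0.19146.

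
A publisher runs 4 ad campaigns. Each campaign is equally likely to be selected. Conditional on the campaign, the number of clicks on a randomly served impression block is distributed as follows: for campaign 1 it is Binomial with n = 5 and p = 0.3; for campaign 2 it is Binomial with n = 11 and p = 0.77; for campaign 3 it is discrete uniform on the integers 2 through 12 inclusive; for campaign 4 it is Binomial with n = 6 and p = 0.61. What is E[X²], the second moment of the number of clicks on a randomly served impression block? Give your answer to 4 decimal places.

37.7030

For each component E[X²] = Var + (mean)², giving 1: 3.3; 2: 73.689; 3: 59; 4: 14.823.
Overall E[X²] = 0.25·3.3 + 0.25·73.689 + 0.25·59 + 0.25·14.823 = 37.703.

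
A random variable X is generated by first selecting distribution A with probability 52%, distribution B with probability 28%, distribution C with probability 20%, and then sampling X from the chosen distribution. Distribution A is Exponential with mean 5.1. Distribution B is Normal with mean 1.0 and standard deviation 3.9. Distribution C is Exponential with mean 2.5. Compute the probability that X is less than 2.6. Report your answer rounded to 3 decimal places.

0.522

Conditional on each component, P(X < 2.6): A: 0.399387; B: 0.659191; C: 0.646545.
By total probability, P(X < 2.6) = 0.52·0.399387 + 0.28·0.659191 + 0.2·0.646545 = 0.521564.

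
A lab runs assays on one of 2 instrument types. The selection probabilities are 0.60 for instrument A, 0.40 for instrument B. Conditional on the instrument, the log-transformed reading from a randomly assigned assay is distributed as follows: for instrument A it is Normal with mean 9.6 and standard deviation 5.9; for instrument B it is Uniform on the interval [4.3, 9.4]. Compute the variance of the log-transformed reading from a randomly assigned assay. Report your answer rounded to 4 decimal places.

23.5680

Per component, A: μ=9.6, E[X²]=126.97; B: μ=6.85, E[X²]=49.09.
E[X] = 0.6·9.6 + 0.4·6.85 = 8.5.
E[X²] = 0.6·126.97 + 0.4·49.09 = 95.818.
Var(X) = E[X²] − (E[X])² = 95.818 − 72.25 = 23.568.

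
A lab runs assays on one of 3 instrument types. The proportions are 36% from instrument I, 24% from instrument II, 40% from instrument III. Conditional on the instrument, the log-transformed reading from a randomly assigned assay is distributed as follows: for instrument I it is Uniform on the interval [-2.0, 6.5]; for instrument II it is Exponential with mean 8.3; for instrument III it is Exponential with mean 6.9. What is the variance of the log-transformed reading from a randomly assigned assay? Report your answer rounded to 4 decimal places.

Per component, I: μ=2.25, E[X²]=11.0833; II: μ=8.3, E[X²]=137.78; III: μ=6.9, E[X²]=95.22.
E[X] = 0.36·2.25 + 0.24·8.3 + 0.4·6.9 = 5.562.
E[X²] = 0.36·11.0833 + 0.24·137.78 + 0.4·95.22 = 75.1452.
Var(X) = E[X²] − (E[X])² = 75.1452 − 30.9358 = 44.2094.

44.2094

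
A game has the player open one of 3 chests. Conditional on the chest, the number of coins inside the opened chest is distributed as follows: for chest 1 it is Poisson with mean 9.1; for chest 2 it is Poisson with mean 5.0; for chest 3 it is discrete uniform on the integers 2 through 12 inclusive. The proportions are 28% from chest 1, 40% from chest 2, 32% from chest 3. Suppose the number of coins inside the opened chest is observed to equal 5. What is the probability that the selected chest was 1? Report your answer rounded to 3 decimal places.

0.141

Likelihoods P(X=5 | ·): 1: 0.0580692; 2: 0.175467; 3: 0.0909091.
Posterior ∝ prior × likelihood. Numerator for 1: 0.28·0.0580692 = 0.0162594.
Normalizing constant: 0.28·0.0580692 + 0.4·0.175467 + 0.32·0.0909091 = 0.115537.
P(1 | observation) = 0.0162594 / 0.115537 = 0.140728.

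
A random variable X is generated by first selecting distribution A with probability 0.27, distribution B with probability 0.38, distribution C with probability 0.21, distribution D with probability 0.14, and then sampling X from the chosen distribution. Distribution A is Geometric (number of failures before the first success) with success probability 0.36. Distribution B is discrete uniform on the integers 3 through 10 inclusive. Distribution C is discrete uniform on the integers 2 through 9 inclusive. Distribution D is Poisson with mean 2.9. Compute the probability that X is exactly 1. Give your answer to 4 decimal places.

Conditional on each component, P(X = 1): A: 0.2304; B: 0; C: 0; D: 0.159567.
By total probability, P(X = 1) = 0.27·0.2304 + 0.38·0 + 0.21·0 + 0.14·0.159567 = 0.0845474.

0.0845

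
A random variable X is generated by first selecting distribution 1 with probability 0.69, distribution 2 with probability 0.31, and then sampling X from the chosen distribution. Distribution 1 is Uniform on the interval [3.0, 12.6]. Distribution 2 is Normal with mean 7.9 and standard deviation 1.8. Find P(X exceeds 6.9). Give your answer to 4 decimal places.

Conditional on each component, P(X > 6.9): 1: 0.59375; 2: 0.710743.
By total probability, P(X > 6.9) = 0.69·0.59375 + 0.31·0.710743 = 0.630018.

0.6300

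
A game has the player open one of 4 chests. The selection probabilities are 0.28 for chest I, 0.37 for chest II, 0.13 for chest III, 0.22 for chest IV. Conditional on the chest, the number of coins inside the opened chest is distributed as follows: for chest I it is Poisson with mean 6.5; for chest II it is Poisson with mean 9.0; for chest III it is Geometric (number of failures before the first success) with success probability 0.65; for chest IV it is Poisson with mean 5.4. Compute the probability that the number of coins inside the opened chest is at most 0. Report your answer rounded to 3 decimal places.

0.086

Conditional on each chest, P(X ≤ 0): I: 0.00150344; II: 0.00012341; III: 0.65; IV: 0.00451658.
By total probability, P(X ≤ 0) = 0.28·0.00150344 + 0.37·0.00012341 + 0.13·0.65 + 0.22·0.00451658 = 0.0859603.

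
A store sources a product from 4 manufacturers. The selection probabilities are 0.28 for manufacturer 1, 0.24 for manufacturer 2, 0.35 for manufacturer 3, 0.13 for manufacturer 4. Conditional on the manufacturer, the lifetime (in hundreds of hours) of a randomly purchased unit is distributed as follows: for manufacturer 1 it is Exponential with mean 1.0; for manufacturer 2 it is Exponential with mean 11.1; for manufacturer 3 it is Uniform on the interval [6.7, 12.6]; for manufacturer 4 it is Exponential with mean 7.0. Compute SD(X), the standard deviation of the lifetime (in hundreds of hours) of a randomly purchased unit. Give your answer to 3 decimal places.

7.332

Per component, 1: μ=1, E[X²]=2; 2: μ=11.1, E[X²]=246.42; 3: μ=9.65, E[X²]=96.0233; 4: μ=7, E[X²]=98.
E[X] = 0.28·1 + 0.24·11.1 + 0.35·9.65 + 0.13·7 = 7.2315.
E[X²] = 0.28·2 + 0.24·246.42 + 0.35·96.0233 + 0.13·98 = 106.049.
Var(X) = E[X²] − (E[X])² = 106.049 − 52.2946 = 53.7544.
SD(X) = √53.7544 = 7.33174.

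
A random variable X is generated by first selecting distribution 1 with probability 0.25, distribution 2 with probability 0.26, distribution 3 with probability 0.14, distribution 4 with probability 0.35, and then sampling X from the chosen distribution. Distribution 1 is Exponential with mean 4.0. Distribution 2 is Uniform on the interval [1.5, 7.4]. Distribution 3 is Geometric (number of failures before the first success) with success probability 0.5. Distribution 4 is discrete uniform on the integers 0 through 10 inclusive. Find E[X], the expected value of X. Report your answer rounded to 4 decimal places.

Component means — 1: 4; 2: 4.45; 3: 1; 4: 5.
E[X] = 0.25·4 + 0.26·4.45 + 0.14·1 + 0.35·5 = 4.047.

4.0470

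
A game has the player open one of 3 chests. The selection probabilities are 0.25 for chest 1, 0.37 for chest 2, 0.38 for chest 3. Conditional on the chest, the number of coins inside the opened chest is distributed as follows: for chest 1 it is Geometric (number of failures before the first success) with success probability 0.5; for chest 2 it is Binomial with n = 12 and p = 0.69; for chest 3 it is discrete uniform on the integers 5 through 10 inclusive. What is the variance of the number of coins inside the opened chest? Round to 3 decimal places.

Per component, 1: μ=1, E[X²]=3; 2: μ=8.28, E[X²]=71.1252; 3: μ=7.5, E[X²]=59.1667.
E[X] = 0.25·1 + 0.37·8.28 + 0.38·7.5 = 6.1636.
E[X²] = 0.25·3 + 0.37·71.1252 + 0.38·59.1667 = 49.5497.
Var(X) = E[X²] − (E[X])² = 49.5497 − 37.99 = 11.5597.

11.560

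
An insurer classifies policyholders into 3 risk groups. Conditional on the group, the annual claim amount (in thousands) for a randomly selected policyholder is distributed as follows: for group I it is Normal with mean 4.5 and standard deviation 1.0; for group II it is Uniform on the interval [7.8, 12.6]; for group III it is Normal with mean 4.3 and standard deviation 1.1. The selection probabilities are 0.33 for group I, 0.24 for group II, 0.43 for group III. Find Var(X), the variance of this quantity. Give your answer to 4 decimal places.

7.4824

Per component, I: μ=4.5, E[X²]=21.25; II: μ=10.2, E[X²]=105.96; III: μ=4.3, E[X²]=19.7.
E[X] = 0.33·4.5 + 0.24·10.2 + 0.43·4.3 = 5.782.
E[X²] = 0.33·21.25 + 0.24·105.96 + 0.43·19.7 = 40.9139.
Var(X) = E[X²] − (E[X])² = 40.9139 − 33.4315 = 7.48238.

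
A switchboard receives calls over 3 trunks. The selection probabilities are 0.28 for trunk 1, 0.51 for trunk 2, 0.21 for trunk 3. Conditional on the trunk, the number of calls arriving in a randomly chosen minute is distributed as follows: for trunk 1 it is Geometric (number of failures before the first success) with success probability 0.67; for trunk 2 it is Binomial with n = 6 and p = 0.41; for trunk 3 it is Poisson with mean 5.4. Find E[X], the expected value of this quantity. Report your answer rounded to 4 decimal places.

2.5265

Component means — 1: 0.492537; 2: 2.46; 3: 5.4.
E[X] = 0.28·0.492537 + 0.51·2.46 + 0.21·5.4 = 2.52651.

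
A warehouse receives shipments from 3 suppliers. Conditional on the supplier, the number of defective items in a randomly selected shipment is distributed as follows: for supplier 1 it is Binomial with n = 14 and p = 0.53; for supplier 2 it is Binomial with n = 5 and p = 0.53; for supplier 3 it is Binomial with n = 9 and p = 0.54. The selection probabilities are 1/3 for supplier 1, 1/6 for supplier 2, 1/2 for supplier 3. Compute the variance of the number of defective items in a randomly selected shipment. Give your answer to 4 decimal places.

Per component, 1: μ=7.42, E[X²]=58.5438; 2: μ=2.65, E[X²]=8.268; 3: μ=4.86, E[X²]=25.8552.
E[X] = 0.333333·7.42 + 0.166667·2.65 + 0.5·4.86 = 5.345.
E[X²] = 0.333333·58.5438 + 0.166667·8.268 + 0.5·25.8552 = 33.8202.
Var(X) = E[X²] − (E[X])² = 33.8202 − 28.569 = 5.25118.

5.2512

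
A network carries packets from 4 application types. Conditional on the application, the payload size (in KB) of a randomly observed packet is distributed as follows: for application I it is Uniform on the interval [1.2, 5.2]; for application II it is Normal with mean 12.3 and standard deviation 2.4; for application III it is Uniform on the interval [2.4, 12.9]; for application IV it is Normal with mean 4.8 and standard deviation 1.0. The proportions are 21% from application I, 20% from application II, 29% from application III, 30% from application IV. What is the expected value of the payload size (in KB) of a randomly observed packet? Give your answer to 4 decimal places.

Component means — I: 3.2; II: 12.3; III: 7.65; IV: 4.8.
E[X] = 0.21·3.2 + 0.2·12.3 + 0.29·7.65 + 0.3·4.8 = 6.7905.

6.7905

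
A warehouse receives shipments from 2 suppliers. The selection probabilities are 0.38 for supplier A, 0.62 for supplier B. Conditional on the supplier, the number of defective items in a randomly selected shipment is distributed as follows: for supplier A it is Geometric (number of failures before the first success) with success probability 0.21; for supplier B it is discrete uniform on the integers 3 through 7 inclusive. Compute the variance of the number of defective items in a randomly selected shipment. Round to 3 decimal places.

Per component, A: μ=3.7619, E[X²]=32.0658; B: μ=5, E[X²]=27.
E[X] = 0.38·3.7619 + 0.62·5 = 4.52952.
E[X²] = 0.38·32.0658 + 0.62·27 = 28.925.
Var(X) = E[X²] − (E[X])² = 28.925 − 20.5166 = 8.4084.

8.408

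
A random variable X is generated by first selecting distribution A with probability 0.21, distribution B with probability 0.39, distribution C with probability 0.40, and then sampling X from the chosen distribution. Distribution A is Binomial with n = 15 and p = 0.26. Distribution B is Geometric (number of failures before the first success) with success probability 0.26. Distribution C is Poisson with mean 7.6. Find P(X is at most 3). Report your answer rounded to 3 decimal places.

0.385

Conditional on each component, P(X ≤ 3): A: 0.42577; B: 0.700134; C: 0.0553713.
By total probability, P(X ≤ 3) = 0.21·0.42577 + 0.39·0.700134 + 0.4·0.0553713 = 0.384613.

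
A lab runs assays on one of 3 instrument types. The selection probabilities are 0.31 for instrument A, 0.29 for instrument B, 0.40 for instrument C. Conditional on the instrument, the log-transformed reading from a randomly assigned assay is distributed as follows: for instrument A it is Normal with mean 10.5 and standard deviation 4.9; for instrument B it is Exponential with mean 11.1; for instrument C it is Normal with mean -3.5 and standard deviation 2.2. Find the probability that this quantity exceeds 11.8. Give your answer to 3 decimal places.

0.223

Conditional on each instrument, P(X > 11.8): A: 0.395387; B: 0.345396; C: 1.76859e-12.
By total probability, P(X > 11.8) = 0.31·0.395387 + 0.29·0.345396 + 0.4·1.76859e-12 = 0.222735.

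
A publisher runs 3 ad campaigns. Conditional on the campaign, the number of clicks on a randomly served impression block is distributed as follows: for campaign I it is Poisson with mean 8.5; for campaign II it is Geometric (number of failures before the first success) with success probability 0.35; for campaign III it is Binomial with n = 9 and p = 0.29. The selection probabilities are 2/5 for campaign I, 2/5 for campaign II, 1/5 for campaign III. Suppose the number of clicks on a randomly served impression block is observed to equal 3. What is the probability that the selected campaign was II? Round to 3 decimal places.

0.387

Likelihoods P(X=3 | ·): I: 0.0208258; II: 0.0961188; III: 0.262436.
Posterior ∝ prior × likelihood. Numerator for II: 0.4·0.0961188 = 0.0384475.
Normalizing constant: 0.4·0.0208258 + 0.4·0.0961188 + 0.2·0.262436 = 0.099265.
P(II | observation) = 0.0384475 / 0.099265 = 0.387322.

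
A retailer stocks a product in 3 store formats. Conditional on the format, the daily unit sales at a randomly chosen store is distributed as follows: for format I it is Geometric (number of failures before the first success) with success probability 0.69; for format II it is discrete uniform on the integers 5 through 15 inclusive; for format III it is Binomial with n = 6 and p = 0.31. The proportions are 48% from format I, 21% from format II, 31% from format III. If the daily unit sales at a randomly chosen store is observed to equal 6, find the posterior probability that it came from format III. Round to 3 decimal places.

Likelihoods P(X=6 | ·): I: 0.000612378; II: 0.0909091; III: 0.000887504.
Posterior ∝ prior × likelihood. Numerator for III: 0.31·0.000887504 = 0.000275126.
Normalizing constant: 0.48·0.000612378 + 0.21·0.0909091 + 0.31·0.000887504 = 0.01966.
P(III | observation) = 0.000275126 / 0.01966 = 0.0139942.

0.014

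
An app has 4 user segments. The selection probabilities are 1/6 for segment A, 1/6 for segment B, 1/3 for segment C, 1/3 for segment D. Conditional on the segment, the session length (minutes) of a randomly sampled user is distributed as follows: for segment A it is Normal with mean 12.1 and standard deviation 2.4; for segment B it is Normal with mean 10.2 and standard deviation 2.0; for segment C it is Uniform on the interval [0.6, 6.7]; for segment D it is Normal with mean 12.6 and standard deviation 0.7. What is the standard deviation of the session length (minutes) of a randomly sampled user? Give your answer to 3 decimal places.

4.302

Per component, A: μ=12.1, E[X²]=152.17; B: μ=10.2, E[X²]=108.04; C: μ=3.65, E[X²]=16.4233; D: μ=12.6, E[X²]=159.25.
E[X] = 0.166667·12.1 + 0.166667·10.2 + 0.333333·3.65 + 0.333333·12.6 = 9.13333.
E[X²] = 0.166667·152.17 + 0.166667·108.04 + 0.333333·16.4233 + 0.333333·159.25 = 101.926.
Var(X) = E[X²] − (E[X])² = 101.926 − 83.4178 = 18.5083.
SD(X) = √18.5083 = 4.30213.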